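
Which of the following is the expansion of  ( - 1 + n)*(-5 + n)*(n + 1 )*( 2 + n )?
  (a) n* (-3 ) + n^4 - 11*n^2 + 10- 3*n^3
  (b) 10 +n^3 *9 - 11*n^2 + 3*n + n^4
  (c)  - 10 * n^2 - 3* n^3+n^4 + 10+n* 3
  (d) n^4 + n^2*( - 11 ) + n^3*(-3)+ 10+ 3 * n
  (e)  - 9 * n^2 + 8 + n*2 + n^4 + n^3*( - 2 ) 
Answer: d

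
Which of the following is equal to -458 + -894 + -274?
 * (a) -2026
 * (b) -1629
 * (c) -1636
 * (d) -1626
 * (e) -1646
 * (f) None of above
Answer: d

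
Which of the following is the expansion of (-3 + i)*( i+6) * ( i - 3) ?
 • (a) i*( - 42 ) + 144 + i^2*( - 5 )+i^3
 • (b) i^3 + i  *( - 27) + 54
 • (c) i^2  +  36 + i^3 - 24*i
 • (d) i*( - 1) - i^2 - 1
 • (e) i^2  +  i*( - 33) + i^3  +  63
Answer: b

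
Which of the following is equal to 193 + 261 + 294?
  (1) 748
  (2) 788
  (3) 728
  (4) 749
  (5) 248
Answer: 1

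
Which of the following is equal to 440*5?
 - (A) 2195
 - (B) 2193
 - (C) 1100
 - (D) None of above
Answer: D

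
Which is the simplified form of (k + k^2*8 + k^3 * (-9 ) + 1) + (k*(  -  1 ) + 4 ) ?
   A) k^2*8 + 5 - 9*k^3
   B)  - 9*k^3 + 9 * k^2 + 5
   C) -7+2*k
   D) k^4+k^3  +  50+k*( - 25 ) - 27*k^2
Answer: A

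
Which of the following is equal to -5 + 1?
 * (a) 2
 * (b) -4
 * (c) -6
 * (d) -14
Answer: b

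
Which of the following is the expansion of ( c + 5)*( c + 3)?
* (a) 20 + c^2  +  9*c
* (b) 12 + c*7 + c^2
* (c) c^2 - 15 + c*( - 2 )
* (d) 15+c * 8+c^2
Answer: d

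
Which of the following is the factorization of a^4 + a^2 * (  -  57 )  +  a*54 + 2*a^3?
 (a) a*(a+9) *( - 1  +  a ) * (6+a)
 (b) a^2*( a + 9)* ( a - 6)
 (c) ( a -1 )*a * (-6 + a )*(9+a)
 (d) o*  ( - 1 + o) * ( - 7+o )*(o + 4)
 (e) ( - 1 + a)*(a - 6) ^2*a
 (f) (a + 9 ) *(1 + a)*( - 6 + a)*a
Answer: c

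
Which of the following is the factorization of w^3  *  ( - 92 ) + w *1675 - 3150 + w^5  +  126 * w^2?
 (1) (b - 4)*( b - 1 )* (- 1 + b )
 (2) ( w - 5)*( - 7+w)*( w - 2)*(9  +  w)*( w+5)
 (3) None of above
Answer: 2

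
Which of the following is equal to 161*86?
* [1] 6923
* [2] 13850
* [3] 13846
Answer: 3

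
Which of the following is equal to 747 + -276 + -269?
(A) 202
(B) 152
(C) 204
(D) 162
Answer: A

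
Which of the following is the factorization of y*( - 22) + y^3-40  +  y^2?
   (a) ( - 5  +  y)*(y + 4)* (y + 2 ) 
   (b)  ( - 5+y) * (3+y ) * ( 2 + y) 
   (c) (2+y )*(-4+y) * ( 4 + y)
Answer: a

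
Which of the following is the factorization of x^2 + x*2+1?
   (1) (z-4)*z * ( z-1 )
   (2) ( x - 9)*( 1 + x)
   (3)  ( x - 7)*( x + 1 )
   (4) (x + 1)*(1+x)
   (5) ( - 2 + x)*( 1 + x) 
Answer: 4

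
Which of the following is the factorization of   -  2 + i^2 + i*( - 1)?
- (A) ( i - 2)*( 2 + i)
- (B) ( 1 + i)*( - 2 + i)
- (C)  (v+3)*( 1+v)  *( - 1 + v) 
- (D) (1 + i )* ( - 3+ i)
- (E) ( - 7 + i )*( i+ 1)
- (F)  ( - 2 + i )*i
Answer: B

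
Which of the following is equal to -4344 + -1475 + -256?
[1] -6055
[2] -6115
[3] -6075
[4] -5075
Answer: 3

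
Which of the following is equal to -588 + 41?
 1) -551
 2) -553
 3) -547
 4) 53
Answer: 3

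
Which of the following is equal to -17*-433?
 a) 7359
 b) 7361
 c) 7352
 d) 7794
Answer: b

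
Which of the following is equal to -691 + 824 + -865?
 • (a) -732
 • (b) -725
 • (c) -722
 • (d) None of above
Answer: a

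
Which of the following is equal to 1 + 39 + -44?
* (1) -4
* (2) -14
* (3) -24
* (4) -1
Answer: 1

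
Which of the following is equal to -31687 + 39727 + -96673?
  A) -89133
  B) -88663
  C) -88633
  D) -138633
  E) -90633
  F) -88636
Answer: C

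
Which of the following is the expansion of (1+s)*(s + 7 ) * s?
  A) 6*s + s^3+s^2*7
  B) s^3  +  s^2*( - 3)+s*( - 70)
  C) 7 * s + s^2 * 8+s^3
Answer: C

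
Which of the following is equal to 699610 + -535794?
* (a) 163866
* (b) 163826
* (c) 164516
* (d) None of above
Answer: d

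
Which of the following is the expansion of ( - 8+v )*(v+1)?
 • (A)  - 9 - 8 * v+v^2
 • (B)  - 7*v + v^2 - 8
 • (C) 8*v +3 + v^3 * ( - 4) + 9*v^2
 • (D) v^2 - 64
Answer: B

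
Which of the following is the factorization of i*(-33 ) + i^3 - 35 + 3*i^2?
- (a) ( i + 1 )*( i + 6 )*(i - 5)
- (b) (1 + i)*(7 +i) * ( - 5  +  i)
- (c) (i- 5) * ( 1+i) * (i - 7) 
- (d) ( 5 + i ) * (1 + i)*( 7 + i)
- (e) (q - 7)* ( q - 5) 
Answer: b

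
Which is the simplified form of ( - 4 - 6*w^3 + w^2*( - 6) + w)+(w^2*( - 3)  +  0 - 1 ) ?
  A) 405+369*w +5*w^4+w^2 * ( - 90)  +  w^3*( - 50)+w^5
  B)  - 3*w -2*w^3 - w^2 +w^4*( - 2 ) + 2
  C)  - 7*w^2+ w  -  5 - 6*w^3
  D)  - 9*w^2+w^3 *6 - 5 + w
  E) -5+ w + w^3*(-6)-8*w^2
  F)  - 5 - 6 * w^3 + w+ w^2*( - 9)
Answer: F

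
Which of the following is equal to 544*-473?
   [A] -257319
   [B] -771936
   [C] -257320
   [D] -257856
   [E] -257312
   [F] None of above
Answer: E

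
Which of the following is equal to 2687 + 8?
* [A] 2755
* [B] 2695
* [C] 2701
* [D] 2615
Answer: B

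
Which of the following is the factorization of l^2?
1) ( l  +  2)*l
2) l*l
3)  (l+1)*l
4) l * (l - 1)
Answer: 2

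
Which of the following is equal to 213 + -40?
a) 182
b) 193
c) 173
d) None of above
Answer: c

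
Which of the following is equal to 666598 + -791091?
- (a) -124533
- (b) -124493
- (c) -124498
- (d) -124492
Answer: b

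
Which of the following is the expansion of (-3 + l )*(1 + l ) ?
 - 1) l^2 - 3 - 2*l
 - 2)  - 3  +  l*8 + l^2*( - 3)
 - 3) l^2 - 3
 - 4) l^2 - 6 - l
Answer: 1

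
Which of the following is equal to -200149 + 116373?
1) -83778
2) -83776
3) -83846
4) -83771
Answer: 2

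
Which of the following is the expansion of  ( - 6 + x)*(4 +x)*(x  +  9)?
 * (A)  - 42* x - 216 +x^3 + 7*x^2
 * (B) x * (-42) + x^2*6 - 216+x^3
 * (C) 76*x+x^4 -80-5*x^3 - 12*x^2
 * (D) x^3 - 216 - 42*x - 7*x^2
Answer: A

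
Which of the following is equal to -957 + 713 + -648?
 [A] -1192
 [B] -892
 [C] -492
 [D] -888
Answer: B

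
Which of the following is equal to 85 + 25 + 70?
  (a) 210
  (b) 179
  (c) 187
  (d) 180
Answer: d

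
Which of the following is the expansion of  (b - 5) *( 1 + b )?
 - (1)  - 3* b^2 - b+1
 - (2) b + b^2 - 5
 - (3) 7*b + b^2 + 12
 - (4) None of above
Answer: 4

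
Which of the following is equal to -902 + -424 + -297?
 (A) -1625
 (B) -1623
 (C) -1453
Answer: B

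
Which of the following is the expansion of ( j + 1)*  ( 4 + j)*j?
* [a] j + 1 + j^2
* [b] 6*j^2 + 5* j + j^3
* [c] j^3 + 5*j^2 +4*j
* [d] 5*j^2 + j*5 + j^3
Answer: c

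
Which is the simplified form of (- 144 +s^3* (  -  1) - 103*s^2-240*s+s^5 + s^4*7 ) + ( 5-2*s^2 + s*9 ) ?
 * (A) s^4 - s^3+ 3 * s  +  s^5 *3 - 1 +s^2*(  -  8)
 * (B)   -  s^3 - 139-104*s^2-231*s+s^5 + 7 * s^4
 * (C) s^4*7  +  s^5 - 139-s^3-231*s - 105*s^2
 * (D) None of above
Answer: C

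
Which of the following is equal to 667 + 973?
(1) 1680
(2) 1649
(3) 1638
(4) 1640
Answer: 4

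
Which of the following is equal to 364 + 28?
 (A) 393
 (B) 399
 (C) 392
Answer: C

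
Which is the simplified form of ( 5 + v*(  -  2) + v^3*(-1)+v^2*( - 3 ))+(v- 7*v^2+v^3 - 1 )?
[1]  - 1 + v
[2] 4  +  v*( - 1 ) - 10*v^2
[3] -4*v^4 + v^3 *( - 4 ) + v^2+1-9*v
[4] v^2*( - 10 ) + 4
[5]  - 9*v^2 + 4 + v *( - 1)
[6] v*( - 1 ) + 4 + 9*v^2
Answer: 2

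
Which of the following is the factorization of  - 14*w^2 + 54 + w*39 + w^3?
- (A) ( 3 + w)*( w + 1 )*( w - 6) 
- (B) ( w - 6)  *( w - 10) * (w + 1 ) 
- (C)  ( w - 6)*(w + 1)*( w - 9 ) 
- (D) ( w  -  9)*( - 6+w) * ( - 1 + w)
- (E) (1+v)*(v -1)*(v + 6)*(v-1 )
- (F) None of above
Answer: C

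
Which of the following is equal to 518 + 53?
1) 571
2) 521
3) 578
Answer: 1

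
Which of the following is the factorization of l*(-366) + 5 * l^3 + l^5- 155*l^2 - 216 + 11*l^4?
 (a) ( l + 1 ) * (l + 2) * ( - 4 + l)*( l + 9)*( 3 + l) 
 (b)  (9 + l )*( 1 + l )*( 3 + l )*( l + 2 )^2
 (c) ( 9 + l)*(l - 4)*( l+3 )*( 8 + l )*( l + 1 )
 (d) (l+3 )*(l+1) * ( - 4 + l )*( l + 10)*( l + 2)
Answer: a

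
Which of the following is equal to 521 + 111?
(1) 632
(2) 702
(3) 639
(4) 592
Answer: 1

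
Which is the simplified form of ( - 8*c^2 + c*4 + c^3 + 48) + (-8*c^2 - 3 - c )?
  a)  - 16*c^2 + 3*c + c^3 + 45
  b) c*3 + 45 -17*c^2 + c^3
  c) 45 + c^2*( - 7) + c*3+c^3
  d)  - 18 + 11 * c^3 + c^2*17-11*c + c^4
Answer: a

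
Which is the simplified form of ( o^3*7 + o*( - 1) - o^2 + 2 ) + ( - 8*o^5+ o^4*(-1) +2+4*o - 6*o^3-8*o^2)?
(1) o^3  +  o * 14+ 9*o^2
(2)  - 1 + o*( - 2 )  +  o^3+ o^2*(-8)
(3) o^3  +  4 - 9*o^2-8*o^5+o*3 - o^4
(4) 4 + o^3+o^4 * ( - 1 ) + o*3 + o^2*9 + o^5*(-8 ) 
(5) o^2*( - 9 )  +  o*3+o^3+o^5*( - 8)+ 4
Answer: 3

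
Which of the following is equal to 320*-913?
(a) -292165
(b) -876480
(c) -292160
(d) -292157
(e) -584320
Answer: c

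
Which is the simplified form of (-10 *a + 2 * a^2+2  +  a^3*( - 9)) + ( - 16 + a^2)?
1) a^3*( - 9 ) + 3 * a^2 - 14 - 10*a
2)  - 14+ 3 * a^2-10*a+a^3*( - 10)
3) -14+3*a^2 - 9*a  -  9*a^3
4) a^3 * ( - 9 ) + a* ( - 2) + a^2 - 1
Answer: 1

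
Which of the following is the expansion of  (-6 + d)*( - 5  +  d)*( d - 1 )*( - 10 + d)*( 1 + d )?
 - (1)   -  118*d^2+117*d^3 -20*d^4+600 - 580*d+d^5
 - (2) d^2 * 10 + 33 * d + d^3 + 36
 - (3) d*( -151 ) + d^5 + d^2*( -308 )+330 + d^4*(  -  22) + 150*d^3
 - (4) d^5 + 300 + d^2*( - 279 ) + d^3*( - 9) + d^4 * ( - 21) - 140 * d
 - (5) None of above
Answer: 5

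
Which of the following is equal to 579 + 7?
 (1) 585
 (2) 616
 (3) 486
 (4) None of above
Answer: 4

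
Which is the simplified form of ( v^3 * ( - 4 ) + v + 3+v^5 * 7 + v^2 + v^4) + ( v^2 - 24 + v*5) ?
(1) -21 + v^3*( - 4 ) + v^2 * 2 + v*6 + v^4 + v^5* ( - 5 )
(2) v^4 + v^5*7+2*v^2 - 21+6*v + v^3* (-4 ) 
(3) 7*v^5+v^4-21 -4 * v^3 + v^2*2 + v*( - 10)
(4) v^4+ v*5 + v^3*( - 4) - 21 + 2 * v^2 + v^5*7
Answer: 2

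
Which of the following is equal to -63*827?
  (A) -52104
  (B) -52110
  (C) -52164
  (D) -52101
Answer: D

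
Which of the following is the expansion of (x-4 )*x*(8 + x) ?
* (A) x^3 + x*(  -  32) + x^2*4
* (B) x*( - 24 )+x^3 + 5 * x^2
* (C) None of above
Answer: A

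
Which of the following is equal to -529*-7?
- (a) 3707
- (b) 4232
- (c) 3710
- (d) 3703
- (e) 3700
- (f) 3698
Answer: d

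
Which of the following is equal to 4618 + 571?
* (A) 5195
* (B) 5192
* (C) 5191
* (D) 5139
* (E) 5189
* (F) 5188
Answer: E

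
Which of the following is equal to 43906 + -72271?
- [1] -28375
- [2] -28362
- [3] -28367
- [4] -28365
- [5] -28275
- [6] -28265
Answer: 4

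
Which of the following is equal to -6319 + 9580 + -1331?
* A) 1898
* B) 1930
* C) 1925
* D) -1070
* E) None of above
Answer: B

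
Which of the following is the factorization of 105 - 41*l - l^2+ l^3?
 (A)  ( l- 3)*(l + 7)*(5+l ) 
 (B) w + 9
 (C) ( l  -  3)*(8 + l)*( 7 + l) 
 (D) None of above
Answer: D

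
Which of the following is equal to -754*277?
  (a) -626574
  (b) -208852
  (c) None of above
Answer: c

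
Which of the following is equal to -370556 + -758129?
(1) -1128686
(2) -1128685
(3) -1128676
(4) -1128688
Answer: 2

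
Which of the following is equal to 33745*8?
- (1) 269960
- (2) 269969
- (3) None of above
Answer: 1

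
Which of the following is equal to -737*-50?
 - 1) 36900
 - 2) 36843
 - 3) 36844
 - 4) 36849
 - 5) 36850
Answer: 5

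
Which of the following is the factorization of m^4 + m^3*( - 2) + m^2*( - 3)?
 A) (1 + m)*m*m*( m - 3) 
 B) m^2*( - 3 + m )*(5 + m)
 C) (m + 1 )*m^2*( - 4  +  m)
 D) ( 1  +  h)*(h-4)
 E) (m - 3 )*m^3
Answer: A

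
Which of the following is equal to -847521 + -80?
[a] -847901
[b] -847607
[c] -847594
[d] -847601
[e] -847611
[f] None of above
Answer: d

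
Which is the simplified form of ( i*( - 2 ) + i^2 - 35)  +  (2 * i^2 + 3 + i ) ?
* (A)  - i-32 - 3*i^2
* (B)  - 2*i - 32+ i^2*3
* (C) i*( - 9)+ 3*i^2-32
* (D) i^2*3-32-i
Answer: D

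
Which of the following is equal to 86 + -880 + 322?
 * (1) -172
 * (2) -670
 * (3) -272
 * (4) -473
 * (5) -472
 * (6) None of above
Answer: 5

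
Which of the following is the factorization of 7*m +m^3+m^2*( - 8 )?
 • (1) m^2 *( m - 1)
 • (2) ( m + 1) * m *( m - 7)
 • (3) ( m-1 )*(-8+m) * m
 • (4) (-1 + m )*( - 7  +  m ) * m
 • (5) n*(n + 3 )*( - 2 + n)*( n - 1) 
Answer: 4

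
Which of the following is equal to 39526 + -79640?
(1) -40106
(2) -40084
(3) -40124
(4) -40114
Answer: 4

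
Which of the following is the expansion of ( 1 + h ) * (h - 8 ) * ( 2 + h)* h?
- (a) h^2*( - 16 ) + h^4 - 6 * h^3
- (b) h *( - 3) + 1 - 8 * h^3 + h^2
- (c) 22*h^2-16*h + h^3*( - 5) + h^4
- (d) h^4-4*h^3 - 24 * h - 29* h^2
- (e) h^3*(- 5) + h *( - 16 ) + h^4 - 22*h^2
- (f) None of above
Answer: e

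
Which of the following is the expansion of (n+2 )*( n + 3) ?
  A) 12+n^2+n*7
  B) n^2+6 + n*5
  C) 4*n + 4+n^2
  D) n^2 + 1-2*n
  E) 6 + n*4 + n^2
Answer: B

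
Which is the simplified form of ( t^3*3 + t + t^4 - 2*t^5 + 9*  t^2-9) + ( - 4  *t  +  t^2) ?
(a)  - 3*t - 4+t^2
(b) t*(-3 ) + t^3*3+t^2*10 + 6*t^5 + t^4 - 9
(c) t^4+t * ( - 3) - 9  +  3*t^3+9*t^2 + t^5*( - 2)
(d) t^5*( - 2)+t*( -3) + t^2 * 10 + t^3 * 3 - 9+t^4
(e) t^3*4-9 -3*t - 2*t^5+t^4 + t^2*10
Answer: d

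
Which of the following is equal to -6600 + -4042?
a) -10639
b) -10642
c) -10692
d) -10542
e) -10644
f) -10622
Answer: b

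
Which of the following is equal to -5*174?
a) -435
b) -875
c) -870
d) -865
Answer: c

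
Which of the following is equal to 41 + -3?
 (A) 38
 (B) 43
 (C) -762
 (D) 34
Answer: A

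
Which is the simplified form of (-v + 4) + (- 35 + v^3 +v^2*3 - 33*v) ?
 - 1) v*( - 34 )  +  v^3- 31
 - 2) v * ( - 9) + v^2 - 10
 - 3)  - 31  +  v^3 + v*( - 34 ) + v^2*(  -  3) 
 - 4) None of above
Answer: 4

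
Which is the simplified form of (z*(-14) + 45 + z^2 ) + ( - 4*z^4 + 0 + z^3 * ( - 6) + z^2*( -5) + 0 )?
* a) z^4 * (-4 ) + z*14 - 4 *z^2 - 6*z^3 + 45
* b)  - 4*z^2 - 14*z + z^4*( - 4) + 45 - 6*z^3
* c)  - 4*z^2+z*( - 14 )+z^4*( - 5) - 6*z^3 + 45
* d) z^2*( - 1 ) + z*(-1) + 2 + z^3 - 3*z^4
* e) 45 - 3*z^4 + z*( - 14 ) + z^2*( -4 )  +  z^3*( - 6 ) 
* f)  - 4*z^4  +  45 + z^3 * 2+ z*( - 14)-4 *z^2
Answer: b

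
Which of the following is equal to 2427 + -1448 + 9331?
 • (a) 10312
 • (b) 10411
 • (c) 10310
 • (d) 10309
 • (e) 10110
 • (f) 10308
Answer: c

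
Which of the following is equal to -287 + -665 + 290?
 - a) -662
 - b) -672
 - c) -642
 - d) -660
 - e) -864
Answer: a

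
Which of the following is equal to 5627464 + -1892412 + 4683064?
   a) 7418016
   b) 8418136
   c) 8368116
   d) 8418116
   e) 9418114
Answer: d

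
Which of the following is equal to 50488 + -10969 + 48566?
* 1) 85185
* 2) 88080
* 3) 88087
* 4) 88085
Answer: 4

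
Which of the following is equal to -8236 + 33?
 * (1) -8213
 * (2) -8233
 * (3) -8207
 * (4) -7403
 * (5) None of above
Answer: 5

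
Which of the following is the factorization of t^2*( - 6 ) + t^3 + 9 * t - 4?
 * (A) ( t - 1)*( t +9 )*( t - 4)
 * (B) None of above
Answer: B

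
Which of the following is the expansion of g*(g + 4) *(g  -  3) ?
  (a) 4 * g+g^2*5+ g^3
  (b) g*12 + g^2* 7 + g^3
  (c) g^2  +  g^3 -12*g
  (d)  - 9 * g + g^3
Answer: c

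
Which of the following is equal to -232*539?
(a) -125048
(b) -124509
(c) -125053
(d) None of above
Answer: a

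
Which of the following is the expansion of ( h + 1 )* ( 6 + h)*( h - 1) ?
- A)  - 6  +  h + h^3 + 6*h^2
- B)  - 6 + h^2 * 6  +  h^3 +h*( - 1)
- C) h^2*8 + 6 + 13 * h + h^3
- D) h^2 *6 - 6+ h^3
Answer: B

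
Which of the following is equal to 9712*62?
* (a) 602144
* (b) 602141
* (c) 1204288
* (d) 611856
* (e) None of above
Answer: a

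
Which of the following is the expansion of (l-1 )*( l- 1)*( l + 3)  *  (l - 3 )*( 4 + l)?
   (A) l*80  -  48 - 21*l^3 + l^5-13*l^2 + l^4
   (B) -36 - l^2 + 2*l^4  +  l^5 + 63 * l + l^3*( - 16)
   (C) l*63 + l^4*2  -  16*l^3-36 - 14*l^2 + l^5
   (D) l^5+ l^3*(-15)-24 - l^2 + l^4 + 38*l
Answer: C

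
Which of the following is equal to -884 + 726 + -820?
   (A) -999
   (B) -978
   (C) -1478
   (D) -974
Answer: B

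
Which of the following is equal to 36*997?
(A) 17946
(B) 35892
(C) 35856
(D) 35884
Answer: B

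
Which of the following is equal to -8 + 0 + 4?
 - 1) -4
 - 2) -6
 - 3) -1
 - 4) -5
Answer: 1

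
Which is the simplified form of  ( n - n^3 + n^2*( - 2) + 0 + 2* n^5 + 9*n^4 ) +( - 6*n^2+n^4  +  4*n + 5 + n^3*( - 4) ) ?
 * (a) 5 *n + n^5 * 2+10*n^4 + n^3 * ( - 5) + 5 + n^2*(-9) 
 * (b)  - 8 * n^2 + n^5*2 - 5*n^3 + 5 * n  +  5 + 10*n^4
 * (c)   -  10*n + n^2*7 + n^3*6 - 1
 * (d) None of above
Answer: b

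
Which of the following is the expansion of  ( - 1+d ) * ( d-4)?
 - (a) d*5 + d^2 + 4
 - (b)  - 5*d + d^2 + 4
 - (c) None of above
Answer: b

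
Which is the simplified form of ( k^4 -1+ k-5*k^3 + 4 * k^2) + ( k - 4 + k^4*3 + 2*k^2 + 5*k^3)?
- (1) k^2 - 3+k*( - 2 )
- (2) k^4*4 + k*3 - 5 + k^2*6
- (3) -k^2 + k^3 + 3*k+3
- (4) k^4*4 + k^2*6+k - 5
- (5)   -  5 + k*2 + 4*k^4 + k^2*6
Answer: 5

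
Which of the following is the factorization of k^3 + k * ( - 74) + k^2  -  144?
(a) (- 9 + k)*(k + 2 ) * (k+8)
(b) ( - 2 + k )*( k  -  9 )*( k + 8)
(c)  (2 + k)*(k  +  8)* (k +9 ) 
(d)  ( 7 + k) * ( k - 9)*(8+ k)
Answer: a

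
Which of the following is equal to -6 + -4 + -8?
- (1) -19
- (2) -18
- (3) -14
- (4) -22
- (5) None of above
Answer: 2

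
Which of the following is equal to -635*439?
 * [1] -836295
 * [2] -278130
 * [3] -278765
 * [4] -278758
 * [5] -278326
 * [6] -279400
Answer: 3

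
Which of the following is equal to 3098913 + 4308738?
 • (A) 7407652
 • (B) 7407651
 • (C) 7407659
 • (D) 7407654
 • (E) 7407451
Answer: B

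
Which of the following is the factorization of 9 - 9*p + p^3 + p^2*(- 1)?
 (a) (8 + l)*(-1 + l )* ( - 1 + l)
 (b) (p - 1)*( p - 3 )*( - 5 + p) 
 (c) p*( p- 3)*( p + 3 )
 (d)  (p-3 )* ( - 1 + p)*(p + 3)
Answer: d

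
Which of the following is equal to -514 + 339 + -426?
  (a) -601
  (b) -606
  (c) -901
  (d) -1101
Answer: a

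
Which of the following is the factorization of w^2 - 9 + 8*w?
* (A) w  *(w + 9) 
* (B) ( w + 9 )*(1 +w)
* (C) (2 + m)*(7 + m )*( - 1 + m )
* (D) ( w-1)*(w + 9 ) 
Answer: D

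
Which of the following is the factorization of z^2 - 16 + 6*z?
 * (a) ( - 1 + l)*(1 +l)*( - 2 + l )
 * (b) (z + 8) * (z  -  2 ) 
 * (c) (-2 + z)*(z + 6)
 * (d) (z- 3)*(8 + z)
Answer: b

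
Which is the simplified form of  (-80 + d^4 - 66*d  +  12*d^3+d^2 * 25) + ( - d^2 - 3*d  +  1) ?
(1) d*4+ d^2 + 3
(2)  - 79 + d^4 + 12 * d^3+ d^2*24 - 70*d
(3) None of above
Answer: 3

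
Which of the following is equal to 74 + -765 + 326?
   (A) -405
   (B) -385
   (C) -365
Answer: C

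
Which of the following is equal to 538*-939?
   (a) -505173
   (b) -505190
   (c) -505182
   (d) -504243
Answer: c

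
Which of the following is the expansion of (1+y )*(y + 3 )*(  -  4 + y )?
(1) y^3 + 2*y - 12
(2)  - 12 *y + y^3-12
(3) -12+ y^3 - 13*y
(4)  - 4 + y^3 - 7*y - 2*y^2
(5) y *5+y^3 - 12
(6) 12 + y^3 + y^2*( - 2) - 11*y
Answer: 3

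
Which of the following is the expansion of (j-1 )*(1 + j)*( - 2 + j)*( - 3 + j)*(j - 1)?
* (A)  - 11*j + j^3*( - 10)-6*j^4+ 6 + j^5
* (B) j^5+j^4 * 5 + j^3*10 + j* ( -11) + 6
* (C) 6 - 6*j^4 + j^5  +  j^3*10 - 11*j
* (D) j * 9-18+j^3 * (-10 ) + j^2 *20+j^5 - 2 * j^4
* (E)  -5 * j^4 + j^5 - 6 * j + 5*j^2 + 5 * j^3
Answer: C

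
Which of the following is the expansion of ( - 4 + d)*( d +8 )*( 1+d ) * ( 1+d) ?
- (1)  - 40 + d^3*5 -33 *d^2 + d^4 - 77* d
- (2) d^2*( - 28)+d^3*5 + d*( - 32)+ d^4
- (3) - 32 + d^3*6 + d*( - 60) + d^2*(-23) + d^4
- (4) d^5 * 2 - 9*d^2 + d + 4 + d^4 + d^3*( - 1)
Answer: 3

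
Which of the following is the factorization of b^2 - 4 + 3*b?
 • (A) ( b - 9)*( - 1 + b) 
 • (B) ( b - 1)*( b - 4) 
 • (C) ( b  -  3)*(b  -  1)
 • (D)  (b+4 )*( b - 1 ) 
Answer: D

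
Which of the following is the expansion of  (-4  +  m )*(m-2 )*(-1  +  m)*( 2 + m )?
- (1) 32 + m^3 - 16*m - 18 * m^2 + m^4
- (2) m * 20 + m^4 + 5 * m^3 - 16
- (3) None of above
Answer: 3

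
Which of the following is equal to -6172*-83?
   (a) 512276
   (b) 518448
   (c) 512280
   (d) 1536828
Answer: a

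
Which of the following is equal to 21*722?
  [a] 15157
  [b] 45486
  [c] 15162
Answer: c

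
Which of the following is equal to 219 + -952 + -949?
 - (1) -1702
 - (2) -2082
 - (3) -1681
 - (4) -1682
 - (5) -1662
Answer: 4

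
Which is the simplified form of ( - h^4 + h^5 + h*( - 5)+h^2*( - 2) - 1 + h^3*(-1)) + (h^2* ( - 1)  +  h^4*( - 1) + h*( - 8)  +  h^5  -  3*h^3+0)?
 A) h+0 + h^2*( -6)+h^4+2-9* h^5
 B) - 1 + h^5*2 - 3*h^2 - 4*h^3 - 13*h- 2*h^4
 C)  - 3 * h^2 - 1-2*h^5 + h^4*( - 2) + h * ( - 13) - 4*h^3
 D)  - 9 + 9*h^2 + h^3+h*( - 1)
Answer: B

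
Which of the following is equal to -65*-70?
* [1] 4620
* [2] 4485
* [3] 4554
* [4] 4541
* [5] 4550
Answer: 5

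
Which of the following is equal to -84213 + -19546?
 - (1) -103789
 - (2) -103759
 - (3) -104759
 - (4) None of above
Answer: 2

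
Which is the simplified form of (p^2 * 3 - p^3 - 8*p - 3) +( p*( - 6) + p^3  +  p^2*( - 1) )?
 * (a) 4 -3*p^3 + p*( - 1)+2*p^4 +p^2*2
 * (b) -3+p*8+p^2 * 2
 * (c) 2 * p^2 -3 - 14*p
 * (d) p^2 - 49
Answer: c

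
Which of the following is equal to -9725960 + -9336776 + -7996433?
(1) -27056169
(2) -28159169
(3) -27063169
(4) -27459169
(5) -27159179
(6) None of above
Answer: 6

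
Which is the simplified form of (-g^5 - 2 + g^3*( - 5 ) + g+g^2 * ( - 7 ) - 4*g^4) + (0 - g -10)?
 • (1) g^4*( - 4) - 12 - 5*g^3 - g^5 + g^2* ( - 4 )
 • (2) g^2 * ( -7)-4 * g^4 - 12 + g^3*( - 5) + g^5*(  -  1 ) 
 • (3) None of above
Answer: 2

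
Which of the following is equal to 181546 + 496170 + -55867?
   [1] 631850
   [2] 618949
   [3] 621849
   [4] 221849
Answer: 3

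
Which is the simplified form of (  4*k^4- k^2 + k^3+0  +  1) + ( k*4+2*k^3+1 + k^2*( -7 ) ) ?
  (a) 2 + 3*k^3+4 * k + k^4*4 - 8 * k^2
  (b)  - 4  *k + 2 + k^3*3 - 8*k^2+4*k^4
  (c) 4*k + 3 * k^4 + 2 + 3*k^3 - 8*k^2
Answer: a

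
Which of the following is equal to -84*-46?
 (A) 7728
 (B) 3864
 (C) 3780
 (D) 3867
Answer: B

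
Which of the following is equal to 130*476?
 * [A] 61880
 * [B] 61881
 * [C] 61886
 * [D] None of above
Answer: A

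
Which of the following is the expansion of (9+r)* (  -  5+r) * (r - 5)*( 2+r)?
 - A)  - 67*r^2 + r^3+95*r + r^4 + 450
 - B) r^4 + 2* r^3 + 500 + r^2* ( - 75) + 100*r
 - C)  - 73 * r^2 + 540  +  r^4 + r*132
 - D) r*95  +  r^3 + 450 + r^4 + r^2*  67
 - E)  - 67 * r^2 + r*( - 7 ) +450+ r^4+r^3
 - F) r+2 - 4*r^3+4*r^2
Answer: A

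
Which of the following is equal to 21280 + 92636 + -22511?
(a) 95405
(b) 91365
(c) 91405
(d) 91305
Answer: c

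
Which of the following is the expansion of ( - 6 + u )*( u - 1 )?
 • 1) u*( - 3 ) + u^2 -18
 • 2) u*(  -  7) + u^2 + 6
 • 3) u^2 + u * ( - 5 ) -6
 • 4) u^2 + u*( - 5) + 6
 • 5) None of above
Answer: 2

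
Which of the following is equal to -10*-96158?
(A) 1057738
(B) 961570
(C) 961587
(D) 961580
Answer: D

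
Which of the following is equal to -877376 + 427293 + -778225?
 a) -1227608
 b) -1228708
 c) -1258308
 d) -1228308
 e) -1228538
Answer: d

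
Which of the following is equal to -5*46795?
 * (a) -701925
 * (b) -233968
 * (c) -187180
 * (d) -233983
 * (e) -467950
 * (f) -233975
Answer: f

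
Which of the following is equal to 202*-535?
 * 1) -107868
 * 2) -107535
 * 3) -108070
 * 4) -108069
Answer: 3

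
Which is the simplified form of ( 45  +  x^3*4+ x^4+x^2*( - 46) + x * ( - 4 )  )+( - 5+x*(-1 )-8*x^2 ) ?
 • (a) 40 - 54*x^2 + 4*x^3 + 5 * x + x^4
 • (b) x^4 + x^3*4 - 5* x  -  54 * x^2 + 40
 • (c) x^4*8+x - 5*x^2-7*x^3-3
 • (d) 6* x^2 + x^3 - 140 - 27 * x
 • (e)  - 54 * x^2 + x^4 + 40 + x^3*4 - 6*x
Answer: b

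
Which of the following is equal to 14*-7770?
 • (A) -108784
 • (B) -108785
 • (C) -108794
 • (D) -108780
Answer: D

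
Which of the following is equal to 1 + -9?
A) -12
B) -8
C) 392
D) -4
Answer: B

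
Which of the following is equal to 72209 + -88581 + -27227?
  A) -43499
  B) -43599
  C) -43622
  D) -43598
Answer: B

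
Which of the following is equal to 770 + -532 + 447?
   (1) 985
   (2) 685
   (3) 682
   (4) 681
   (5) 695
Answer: 2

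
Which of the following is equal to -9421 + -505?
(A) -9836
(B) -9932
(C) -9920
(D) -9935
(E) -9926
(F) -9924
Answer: E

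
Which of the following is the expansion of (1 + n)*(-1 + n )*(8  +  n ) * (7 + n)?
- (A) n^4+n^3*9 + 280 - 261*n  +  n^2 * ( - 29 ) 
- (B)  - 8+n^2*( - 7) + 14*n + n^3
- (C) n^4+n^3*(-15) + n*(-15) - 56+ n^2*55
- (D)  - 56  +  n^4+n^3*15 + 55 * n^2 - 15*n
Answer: D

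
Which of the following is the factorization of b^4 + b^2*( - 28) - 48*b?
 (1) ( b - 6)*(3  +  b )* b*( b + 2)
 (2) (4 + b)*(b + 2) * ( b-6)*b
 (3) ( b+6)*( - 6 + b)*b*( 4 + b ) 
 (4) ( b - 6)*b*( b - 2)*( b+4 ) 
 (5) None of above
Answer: 2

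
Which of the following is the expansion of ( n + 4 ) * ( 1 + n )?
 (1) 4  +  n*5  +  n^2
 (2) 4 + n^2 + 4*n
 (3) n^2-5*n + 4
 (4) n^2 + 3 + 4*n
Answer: 1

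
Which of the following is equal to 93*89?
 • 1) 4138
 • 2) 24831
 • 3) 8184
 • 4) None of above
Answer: 4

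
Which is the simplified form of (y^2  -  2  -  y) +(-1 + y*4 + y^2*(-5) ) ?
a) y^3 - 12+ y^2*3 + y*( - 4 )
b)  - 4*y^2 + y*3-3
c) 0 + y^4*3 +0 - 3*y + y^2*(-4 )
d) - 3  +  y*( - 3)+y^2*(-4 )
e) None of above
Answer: b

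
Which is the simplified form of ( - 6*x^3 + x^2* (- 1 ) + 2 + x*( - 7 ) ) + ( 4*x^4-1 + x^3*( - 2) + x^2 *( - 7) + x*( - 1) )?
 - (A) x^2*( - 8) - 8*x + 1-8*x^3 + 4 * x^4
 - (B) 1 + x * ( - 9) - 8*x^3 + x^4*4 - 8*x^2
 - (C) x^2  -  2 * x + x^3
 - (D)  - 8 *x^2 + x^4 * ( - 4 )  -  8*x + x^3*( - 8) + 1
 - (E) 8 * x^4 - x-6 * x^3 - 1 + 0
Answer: A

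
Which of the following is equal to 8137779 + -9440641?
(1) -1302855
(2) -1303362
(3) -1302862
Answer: 3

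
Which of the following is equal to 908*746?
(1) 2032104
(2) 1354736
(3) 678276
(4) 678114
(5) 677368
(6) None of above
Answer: 5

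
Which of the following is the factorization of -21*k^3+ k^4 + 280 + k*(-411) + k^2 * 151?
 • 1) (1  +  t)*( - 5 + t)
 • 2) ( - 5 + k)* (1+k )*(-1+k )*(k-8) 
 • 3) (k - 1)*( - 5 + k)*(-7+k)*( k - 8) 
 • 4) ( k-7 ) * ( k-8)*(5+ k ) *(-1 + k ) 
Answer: 3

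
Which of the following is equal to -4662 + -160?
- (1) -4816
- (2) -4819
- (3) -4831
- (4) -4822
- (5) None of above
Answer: 4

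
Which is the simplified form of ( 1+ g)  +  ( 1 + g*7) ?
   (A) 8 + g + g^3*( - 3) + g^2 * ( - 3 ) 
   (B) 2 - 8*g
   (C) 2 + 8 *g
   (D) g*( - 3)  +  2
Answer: C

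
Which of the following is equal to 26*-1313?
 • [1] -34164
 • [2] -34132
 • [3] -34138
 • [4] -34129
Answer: 3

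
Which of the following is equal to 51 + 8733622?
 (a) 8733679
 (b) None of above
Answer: b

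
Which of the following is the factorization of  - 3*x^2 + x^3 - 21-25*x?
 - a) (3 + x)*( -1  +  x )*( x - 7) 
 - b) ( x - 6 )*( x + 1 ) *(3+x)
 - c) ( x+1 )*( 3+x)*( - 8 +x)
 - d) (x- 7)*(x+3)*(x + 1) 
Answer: d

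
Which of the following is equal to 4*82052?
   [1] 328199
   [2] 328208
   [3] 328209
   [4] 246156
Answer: 2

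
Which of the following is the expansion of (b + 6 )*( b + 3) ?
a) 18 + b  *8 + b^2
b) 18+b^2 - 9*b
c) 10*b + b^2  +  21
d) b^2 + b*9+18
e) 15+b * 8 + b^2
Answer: d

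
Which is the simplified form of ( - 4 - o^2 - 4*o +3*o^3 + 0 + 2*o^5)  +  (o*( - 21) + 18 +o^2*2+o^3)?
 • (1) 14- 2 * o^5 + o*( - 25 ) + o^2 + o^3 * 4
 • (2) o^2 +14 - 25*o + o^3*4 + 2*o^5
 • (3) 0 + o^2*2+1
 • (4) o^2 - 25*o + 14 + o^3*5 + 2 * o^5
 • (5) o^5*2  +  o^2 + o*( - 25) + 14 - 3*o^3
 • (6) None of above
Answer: 2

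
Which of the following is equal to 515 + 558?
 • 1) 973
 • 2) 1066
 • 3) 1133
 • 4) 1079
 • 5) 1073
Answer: 5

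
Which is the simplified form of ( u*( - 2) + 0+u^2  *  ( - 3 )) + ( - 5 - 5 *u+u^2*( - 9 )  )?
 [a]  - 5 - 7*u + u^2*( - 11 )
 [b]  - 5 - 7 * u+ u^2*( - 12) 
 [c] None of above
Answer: b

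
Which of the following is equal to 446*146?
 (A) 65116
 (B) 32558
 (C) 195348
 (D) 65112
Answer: A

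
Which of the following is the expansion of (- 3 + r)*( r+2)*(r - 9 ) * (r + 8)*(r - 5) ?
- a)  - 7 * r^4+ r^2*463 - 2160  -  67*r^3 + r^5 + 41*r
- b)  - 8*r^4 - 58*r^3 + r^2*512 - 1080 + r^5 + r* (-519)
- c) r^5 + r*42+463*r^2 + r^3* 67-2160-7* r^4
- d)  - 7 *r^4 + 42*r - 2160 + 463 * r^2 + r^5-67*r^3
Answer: d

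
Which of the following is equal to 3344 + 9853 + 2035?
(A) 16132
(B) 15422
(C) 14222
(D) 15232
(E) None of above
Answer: D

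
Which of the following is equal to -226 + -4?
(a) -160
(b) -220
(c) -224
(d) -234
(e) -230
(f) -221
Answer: e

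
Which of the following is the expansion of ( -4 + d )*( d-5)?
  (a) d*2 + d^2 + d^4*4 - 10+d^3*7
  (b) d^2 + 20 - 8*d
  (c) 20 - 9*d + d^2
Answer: c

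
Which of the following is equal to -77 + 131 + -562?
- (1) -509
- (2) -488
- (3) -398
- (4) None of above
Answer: 4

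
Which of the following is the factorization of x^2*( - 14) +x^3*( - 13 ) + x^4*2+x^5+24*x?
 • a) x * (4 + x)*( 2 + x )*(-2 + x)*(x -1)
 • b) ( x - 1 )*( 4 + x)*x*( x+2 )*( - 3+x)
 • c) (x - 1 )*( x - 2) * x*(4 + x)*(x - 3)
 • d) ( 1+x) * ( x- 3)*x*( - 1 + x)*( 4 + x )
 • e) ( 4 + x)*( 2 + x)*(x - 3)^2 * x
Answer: b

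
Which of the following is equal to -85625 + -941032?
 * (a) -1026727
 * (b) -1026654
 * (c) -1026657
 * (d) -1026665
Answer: c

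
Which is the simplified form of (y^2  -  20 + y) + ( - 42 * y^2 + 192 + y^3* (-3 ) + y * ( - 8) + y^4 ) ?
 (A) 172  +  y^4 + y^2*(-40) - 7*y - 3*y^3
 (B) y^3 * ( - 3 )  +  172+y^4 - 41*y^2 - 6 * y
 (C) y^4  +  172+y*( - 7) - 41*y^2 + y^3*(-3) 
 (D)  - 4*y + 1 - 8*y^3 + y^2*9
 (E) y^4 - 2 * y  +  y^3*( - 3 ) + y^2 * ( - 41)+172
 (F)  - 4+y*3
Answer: C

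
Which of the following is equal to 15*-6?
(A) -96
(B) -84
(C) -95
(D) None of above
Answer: D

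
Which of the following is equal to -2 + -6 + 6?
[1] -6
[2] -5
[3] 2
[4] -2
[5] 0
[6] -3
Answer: 4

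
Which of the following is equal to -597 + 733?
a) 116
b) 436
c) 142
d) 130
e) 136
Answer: e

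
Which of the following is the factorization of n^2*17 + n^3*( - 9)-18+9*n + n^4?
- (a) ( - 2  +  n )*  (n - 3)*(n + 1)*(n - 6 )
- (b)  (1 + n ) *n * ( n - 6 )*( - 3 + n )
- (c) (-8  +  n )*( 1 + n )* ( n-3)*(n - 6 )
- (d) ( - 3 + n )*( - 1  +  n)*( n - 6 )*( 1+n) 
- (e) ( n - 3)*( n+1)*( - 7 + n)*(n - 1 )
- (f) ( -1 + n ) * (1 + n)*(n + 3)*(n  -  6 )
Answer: d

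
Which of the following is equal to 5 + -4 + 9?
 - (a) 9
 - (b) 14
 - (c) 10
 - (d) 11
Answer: c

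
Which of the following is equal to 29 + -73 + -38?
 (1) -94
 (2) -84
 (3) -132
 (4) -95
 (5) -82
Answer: 5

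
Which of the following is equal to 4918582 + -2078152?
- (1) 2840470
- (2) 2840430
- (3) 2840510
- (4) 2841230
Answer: 2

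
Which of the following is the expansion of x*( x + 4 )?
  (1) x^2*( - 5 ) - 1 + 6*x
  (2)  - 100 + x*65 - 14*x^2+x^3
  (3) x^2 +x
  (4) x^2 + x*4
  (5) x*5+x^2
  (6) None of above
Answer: 4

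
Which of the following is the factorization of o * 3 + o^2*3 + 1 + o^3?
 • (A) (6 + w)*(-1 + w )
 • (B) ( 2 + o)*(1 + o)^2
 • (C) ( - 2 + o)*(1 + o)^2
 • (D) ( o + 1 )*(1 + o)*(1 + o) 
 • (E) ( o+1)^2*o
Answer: D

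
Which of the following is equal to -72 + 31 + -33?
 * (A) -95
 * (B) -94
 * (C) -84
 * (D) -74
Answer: D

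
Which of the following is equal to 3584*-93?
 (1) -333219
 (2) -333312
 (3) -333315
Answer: 2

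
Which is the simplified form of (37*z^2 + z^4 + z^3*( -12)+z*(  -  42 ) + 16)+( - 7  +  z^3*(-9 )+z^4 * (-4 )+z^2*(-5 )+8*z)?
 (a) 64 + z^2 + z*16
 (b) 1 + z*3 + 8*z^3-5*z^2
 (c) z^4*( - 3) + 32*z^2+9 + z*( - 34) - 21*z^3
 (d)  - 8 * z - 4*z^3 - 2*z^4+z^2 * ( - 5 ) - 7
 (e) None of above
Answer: c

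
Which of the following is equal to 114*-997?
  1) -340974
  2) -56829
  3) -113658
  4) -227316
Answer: 3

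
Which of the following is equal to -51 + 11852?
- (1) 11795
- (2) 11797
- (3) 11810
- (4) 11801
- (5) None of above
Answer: 4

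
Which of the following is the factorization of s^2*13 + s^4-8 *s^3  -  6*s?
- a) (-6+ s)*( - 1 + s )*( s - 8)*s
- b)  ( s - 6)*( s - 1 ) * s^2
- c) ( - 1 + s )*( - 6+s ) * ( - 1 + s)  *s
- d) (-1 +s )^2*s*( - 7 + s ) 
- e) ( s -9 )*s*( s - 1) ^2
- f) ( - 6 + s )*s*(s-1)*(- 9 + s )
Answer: c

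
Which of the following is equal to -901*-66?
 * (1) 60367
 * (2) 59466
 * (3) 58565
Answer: 2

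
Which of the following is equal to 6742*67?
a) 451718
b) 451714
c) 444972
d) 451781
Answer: b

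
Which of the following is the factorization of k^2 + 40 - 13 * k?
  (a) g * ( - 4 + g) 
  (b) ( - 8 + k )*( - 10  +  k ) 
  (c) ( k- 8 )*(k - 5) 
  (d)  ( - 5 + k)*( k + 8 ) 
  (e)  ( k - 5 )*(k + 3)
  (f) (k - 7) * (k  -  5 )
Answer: c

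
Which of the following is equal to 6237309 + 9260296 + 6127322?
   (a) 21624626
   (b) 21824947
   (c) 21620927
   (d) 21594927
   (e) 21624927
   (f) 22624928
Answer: e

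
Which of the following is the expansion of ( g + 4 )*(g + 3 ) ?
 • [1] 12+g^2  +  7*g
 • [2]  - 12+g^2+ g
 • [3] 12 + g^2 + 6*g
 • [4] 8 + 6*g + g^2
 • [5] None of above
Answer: 1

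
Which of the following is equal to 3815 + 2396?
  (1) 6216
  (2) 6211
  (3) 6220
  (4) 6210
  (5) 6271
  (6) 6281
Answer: 2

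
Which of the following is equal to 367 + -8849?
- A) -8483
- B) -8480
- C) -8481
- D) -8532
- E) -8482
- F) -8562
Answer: E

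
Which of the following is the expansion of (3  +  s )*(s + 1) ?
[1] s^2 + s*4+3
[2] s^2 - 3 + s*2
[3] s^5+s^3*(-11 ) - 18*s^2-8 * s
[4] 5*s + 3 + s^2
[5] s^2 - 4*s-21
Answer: 1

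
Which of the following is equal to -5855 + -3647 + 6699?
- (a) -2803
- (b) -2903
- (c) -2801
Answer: a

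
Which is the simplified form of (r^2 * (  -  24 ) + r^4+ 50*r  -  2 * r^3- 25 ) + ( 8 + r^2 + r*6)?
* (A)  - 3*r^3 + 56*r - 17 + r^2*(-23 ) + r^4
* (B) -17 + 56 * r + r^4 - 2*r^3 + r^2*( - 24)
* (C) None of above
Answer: C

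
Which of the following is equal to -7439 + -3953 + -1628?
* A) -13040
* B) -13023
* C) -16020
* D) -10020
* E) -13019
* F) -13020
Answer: F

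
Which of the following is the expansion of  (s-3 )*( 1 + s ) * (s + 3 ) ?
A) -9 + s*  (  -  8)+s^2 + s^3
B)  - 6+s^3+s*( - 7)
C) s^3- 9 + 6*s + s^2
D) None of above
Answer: D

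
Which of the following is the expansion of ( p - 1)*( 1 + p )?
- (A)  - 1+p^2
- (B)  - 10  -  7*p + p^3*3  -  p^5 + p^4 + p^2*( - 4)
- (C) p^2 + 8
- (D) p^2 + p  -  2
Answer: A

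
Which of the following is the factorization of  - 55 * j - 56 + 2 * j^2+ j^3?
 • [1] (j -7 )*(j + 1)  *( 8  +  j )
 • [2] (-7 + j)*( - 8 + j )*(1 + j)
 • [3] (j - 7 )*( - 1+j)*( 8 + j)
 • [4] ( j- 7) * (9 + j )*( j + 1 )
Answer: 1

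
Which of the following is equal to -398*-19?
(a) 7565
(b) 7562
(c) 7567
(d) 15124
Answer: b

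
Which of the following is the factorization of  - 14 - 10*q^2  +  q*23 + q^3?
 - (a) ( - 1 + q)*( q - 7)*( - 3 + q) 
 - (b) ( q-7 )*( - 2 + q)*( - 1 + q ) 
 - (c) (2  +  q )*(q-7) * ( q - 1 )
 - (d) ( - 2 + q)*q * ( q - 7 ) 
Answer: b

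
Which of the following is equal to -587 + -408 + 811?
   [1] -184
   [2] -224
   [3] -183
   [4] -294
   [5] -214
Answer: 1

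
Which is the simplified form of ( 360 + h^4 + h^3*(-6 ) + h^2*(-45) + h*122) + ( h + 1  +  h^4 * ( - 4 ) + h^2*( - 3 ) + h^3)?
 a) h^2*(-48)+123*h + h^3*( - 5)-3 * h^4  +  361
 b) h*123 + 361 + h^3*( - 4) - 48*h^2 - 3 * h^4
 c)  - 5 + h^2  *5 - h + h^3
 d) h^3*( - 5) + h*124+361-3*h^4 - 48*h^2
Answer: a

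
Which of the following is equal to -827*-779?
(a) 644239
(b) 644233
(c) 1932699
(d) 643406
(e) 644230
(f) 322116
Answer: b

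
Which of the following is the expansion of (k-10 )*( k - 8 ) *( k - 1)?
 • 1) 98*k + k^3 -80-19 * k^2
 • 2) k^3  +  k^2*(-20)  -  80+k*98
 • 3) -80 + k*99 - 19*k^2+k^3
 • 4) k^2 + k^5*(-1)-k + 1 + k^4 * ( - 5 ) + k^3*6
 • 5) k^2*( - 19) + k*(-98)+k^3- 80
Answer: 1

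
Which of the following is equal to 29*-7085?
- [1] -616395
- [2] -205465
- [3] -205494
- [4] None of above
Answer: 2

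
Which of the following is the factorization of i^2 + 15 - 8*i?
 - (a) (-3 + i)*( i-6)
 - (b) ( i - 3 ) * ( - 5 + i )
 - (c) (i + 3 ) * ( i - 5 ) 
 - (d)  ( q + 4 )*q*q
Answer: b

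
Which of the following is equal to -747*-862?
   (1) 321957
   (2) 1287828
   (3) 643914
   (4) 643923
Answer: 3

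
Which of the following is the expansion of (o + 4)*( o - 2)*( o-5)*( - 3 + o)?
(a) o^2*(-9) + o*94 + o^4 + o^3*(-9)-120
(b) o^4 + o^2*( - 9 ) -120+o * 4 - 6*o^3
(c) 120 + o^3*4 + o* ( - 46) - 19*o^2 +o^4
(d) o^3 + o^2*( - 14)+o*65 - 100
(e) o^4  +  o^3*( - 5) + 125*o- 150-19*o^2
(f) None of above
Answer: f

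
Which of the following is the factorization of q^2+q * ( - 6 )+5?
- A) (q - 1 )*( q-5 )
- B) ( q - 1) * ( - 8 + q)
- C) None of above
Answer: A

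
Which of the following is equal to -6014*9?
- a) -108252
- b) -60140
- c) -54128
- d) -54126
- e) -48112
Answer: d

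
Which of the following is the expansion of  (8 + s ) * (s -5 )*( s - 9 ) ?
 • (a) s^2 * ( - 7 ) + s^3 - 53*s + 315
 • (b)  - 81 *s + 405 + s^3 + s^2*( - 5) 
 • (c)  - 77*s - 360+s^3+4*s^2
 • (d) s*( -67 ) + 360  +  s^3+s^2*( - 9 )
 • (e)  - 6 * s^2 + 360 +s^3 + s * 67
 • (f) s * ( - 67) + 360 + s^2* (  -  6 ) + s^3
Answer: f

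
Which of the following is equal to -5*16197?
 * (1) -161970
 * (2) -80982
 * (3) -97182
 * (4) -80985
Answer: 4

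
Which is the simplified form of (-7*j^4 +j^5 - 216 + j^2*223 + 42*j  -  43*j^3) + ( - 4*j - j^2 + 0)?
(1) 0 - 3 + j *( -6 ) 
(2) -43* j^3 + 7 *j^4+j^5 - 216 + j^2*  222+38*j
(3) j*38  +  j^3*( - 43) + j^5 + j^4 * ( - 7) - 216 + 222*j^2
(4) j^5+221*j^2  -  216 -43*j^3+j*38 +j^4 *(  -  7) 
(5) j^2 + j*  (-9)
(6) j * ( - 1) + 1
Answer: 3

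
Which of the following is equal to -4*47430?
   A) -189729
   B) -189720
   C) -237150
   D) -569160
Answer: B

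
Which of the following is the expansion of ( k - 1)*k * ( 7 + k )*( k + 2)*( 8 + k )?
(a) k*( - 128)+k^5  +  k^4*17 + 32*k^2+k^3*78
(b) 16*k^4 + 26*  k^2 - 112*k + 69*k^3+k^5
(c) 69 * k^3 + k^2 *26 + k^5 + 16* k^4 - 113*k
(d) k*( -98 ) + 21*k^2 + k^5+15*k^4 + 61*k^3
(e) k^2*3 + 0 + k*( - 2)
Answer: b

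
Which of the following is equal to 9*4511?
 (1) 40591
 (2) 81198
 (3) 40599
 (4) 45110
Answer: 3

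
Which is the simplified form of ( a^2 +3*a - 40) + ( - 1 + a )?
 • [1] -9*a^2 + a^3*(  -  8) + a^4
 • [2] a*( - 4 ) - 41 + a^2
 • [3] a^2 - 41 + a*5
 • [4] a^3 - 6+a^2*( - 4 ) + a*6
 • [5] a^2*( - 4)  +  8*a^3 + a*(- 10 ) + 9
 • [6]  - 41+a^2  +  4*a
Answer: 6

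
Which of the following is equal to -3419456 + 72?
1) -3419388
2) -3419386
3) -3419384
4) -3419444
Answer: 3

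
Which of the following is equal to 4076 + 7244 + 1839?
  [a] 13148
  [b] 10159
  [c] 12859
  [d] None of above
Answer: d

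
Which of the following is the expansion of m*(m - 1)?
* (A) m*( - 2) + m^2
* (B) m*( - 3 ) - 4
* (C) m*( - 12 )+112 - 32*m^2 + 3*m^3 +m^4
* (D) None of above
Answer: D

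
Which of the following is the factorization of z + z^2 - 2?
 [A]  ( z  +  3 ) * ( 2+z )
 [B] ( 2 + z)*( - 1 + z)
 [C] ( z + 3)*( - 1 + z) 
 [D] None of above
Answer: B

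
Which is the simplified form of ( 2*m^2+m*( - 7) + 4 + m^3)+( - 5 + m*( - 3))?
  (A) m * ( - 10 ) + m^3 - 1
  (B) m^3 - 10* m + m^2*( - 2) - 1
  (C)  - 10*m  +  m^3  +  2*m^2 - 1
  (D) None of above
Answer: C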